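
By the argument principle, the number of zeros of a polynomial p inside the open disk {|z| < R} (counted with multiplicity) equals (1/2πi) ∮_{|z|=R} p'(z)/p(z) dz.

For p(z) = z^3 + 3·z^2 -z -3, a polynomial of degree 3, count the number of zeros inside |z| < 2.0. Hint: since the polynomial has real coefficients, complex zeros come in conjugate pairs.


The zeros of p are: 1, -1, -3.
Their magnitudes are: 1, 1, 3.
Zeros with |z| < R = 2.0: 1, -1.
Count = 2.
By the argument principle, (1/2πi) ∮_{|z|=R} p'(z)/p(z) dz equals exactly this count.

Number of zeros inside |z| < 2.0: 2.


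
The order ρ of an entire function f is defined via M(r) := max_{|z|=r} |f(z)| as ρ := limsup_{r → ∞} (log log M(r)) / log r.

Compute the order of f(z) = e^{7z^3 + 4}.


|e^{7z^3 + 4}| = e^{Re(7·z^3) + 4} ≤ e^{7|z|^3 + 4} = e^{7r^3 + 4} on |z| = r, so ρ ≤ 3. Choosing z on |z|=r so that 7·z^3 is real positive (always possible by picking arg z appropriately) gives |f(z)| = e^{7r^3 + 4}, matching the bound. The additive constant 4 does not affect log log M(r) ~ 3·log r. Hence ρ = 3.
Therefore ρ = 3.

Order ρ = 3.


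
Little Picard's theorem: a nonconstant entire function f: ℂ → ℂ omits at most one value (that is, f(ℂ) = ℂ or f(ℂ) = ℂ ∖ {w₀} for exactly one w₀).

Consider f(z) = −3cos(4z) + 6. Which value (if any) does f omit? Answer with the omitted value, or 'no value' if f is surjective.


Little Picard bounds the complement of f(ℂ) to at most one point.
cos is entire and surjective onto ℂ: for every w ∈ ℂ, cos(ζ) = w has a solution ζ ∈ ℂ (e.g., via the complex inverse arccos). With ζ = 4z this gives z = ζ/(4). Then -3·cos(4z) takes every value in -3·ℂ = ℂ, and adding 6 is a bijection of ℂ. So f is surjective and omits no value. (Note: only on the real line is cos bounded by [−1, 1].)

Omitted value: no value.


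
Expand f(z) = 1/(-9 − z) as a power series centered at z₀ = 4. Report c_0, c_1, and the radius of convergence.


Let w = z − z₀, so z = z₀ + w.
Then -9 − z = -9 − (z₀ + w) = (-9 − z₀) − w = -13 − w.
f(z) = 1/(-13 − w) = (1/(-13)) · 1/(1 − w/(-13)) = Σ_{n≥0} w^n / (-13)^(n+1).
So c_n = 1/(-13)^(n+1):
  c_0 = 1/(-13)^1 = -1/13.
  c_1 = 1/(-13)^2 = 1/169.
The series is valid for |w/d| < 1, i.e. |z − z₀| < |d|.
Radius of convergence: R = |-9 − z₀| = |-13| = 13 (distance from z₀ to the singularity z = -9).

c_0 = -1/13, c_1 = 1/169; R = 13.


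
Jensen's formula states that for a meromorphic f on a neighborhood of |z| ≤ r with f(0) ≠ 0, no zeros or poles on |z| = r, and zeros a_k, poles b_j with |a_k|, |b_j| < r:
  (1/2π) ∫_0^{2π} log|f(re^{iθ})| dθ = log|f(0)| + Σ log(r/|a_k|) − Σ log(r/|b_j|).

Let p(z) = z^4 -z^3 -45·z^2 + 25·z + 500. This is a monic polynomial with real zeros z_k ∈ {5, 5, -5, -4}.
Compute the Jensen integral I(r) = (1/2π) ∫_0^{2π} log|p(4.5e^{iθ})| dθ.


Zeros: -5, -4, 5, 5; r = 4.5.
Inside |z| < r: -4. Outside (|z| ≥ r): -5, 5, 5.
p(0) = 500, so log|p(0)| = log(500) = 6.2146.
Apply Jensen: I(r) = log|p(0)| + Σ_k log(r/|z_k|), summed over zeros inside |z| < r.
  log(r/|z_k|) for z_k = -4: log(4.5/4) = 0.1178
  Outside zeros (-5, 5, 5) contribute nothing to the Jensen sum.
Sum over inside zeros: 0.1178.
I(r) = log|p(0)| + (inside sum) = 6.2146 + 0.1178 = 6.3324.
Note: since some zeros are outside |z| ≤ r, the simplified n·log(r) form does NOT apply — only the inside zeros contribute.

I(r) ≈ 6.3324.


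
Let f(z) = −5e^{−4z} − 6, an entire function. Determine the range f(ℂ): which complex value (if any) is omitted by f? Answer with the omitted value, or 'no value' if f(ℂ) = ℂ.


Little Picard bounds the complement of f(ℂ) to at most one point.
e^{−4z} is never zero on ℂ, so -5·e^{−4z} takes every value in ℂ ∖ {0}. Adding -6 shifts the range to ℂ ∖ {-6}. Thus f omits exactly the value -6.

Omitted value: -6.


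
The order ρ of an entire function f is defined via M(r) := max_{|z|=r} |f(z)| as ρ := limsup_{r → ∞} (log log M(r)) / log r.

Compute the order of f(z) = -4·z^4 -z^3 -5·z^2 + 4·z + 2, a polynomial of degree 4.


|f(z)| ≤ Σ|c_k|·r^k = O(r^4) as r → ∞. Polynomial growth is O(e^{r^ε}) for every ε > 0 (since r^4/e^{r^ε} → 0), so ρ ≤ ε for all ε > 0, i.e. ρ = 0. Every nonconstant polynomial has order 0.
Therefore ρ = 0.

Order ρ = 0.


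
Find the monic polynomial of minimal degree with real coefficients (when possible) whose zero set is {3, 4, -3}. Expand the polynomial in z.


The polynomial is p(z) = ∏_{α ∈ S} (z − α), where S = {3, 4, -3}.
Expanding the product yields: p(z) = z^3 -4·z^2 -9·z + 36.
The resulting polynomial has degree 3 and real coefficients as required.

p(z) = z^3 -4·z^2 -9·z + 36.


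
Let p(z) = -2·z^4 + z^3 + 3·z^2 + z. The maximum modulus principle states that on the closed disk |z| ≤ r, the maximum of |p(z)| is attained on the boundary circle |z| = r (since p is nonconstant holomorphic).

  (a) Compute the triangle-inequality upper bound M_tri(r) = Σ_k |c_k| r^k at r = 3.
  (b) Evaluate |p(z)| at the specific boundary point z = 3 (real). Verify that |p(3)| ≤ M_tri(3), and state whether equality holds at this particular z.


Coefficients: c_0 = 0, c_1 = 1, c_2 = 3, c_3 = 1, c_4 = -2. Radius r = 3.
Part (a). Triangle bound: M_tri(r) = Σ_k |c_k| r^k
  = |0|·3^0 + |1|·3^1 + |3|·3^2 + |1|·3^3 + |-2|·3^4
  = 0 + 3 + 27 + 27 + 162 = 219.
This bounds M(r) := max_{|z|=r} |p(z)| from above; equality holds iff all terms c_k z^k can be made to align in phase at a single z on |z|=r.
Part (b). At z = 3 (real, on the circle |z| = r):
  p(3) = (0)·3^0 + (1)·3^1 + (3)·3^2 + (1)·3^3 + (-2)·3^4 = -105.
  |p(3)| = 105.
Check: |p(3)| = 105 ≤ 219 = M_tri(3). ✓ Equality does not hold at z = 3 (the coefficients have mixed signs, so the terms do not all align in phase there).

M_tri(3) = 219; |p(3)| = 105; equality at z=3: no.


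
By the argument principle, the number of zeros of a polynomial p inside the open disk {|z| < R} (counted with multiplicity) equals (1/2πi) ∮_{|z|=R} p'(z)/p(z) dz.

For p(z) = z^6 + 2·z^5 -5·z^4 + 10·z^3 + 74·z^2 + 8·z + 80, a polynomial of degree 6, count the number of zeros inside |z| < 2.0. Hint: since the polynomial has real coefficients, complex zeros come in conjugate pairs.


The zeros of p are: (0 + 1i), (0 - 1i), (-3 + 1i), (-3 - 1i), (2 + 2i), (2 - 2i).
Their magnitudes are: 1, 1, 3.162, 3.162, 2.828, 2.828.
Zeros with |z| < R = 2.0: (0 + 1i), (0 - 1i).
Count = 2.
By the argument principle, (1/2πi) ∮_{|z|=R} p'(z)/p(z) dz equals exactly this count.

Number of zeros inside |z| < 2.0: 2.


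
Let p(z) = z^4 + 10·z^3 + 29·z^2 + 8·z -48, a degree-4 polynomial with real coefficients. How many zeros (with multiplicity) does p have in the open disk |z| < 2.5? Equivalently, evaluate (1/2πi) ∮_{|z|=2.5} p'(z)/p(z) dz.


The zeros of p are: 1, -4, -4, -3.
Their magnitudes are: 1, 4, 4, 3.
Zeros with |z| < R = 2.5: 1.
Count = 1.
By the argument principle, (1/2πi) ∮_{|z|=R} p'(z)/p(z) dz equals exactly this count.

Number of zeros inside |z| < 2.5: 1.


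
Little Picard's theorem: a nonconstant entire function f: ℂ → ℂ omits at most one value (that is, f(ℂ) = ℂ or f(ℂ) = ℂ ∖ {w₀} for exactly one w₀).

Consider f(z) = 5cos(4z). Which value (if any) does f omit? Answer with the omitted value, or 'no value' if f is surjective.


Little Picard bounds the complement of f(ℂ) to at most one point.
cos is entire and surjective onto ℂ: for every w ∈ ℂ, cos(ζ) = w has a solution ζ ∈ ℂ (e.g., via the complex inverse arccos). With ζ = 4z this gives z = ζ/(4). Then 5·cos(4z) takes every value in 5·ℂ = ℂ, and adding 0 is a bijection of ℂ. So f is surjective and omits no value. (Note: only on the real line is cos bounded by [−1, 1].)

Omitted value: no value.


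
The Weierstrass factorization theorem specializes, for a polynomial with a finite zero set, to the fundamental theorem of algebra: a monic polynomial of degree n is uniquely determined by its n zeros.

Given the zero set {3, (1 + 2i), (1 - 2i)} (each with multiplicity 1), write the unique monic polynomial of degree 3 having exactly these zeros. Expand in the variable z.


The polynomial is p(z) = ∏_{α ∈ S} (z − α), where S = {3, (1 + 2i), (1 - 2i)}.
Expanding the product yields: p(z) = z^3 -5·z^2 + 11·z -15.
Note conjugate pairs combine to real quadratics: (z − (1+2i))(z − (1−2i)) = z² − 2z + 5.
The resulting polynomial has degree 3 and real coefficients as required.

p(z) = z^3 -5·z^2 + 11·z -15.


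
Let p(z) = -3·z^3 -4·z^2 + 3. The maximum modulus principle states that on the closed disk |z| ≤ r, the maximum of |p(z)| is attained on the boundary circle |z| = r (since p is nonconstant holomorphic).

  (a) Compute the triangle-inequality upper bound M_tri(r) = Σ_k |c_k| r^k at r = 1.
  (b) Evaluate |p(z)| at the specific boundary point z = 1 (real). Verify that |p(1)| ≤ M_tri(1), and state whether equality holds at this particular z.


Coefficients: c_0 = 3, c_1 = 0, c_2 = -4, c_3 = -3. Radius r = 1.
Part (a). Triangle bound: M_tri(r) = Σ_k |c_k| r^k
  = |3|·1^0 + |0|·1^1 + |-4|·1^2 + |-3|·1^3
  = 3 + 0 + 4 + 3 = 10.
This bounds M(r) := max_{|z|=r} |p(z)| from above; equality holds iff all terms c_k z^k can be made to align in phase at a single z on |z|=r.
Part (b). At z = 1 (real, on the circle |z| = r):
  p(1) = (3)·1^0 + (0)·1^1 + (-4)·1^2 + (-3)·1^3 = -4.
  |p(1)| = 4.
Check: |p(1)| = 4 ≤ 10 = M_tri(1). ✓ Equality does not hold at z = 1 (the coefficients have mixed signs, so the terms do not all align in phase there).

M_tri(1) = 10; |p(1)| = 4; equality at z=1: no.


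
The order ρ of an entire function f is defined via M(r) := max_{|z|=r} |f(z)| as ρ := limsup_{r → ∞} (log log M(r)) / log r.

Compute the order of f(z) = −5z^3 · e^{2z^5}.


M(r) = max_{|z|=r} |-5|·|z|^3·|e^{2z^5}| = 5·r^3 · e^{2r^5} (the factors attain their maxima compatibly on |z|=r). Then log M(r) = log 5 + 3·log r + 2r^5, dominated by the last term, so log log M(r) ~ 5·log r. The polynomial factor -5z^3 contributes only a log r term and does not affect the order. ρ = 5.
Therefore ρ = 5.

Order ρ = 5.


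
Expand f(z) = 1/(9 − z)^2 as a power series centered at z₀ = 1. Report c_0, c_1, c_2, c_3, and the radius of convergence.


Let w = z − z₀, so z = z₀ + w.
Then 9 − z = 9 − (z₀ + w) = (9 − z₀) − w = 8 − w.
f(z) = 1/(8 − w)^2 = (1/(8)^2) · (1 − w/(8))^{−2}.
By the binomial series (1−u)^{−2} = Σ_{n≥0} C(n+1, 1) u^n for |u|<1, with u = w/(8):
  c_n = C(n+1, 1) / (8)^(n+2).
  c_0 = 1/(8)^2 = 1/64.
  c_1 = 2/(8)^3 = 1/256.
  c_2 = 3/(8)^4 = 3/4096.
  c_3 = 4/(8)^5 = 1/8192.
The series is valid for |w/d| < 1, i.e. |z − z₀| < |d|.
Radius of convergence: R = |9 − z₀| = |8| = 8 (distance from z₀ to the singularity z = 9).

c_0 = 1/64, c_1 = 1/256, c_2 = 3/4096, c_3 = 1/8192; R = 8.


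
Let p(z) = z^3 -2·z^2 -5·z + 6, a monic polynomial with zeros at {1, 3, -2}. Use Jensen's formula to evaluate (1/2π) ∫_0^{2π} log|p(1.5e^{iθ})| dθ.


Zeros: -2, 1, 3; r = 1.5.
Inside |z| < r: 1. Outside (|z| ≥ r): -2, 3.
p(0) = 6, so log|p(0)| = log(6) = 1.7918.
Apply Jensen: I(r) = log|p(0)| + Σ_k log(r/|z_k|), summed over zeros inside |z| < r.
  log(r/|z_k|) for z_k = 1: log(1.5/1) = 0.4055
  Outside zeros (-2, 3) contribute nothing to the Jensen sum.
Sum over inside zeros: 0.4055.
I(r) = log|p(0)| + (inside sum) = 1.7918 + 0.4055 = 2.1972.
Note: since some zeros are outside |z| ≤ r, the simplified n·log(r) form does NOT apply — only the inside zeros contribute.

I(r) ≈ 2.1972.


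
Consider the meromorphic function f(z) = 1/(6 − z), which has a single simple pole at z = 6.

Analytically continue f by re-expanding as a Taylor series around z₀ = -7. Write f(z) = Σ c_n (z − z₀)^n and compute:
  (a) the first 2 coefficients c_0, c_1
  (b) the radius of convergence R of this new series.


Let w = z − z₀, so z = z₀ + w.
Then 6 − z = 6 − (z₀ + w) = (6 − z₀) − w = 13 − w.
f(z) = 1/(13 − w) = (1/(13)) · 1/(1 − w/(13)) = Σ_{n≥0} w^n / (13)^(n+1).
So c_n = 1/(13)^(n+1):
  c_0 = 1/(13)^1 = 1/13.
  c_1 = 1/(13)^2 = 1/169.
The series is valid for |w/d| < 1, i.e. |z − z₀| < |d|.
Radius of convergence: R = |6 − z₀| = |13| = 13 (distance from z₀ to the singularity z = 6).

c_0 = 1/13, c_1 = 1/169; R = 13.


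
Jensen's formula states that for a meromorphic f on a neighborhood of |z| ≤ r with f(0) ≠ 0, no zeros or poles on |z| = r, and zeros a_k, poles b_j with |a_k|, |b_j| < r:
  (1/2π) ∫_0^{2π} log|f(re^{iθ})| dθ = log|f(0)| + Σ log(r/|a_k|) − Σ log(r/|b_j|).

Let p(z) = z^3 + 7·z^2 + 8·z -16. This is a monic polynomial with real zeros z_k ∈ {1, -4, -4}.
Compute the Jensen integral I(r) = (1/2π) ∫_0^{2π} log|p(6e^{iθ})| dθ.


Zeros: -4, -4, 1; r = 6.
Inside |z| < r: -4, -4, 1. Outside (|z| ≥ r): ∅.
p(0) = -16, so log|p(0)| = log(16) = 2.7726.
Apply Jensen: I(r) = log|p(0)| + Σ_k log(r/|z_k|), summed over zeros inside |z| < r.
  log(r/|z_k|) for z_k = 1: log(6/1) = 1.7918
  log(r/|z_k|) for z_k = -4: log(6/4) = 0.4055
  log(r/|z_k|) for z_k = -4: log(6/4) = 0.4055
Sum over inside zeros: 2.6027.
I(r) = log|p(0)| + (inside sum) = 2.7726 + 2.6027 = 5.3753.
Closed form (all zeros inside, monic): I(r) = n·log(r) = 3·log(6) = 5.3753. ✓

I(r) ≈ 5.3753.


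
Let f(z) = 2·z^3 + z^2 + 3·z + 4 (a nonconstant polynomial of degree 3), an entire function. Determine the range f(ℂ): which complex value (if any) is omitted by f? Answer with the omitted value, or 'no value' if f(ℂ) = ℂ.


Little Picard bounds the complement of f(ℂ) to at most one point.
For every w ∈ ℂ, the equation p(z) − w = 0 is a nonconstant polynomial in z and hence has at least one root by the fundamental theorem of algebra. So p is surjective onto ℂ, omitting no value.

Omitted value: no value.


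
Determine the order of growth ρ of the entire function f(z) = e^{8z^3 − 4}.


|e^{8z^3 − 4}| = e^{Re(8·z^3) + -4} ≤ e^{8|z|^3 + -4} = e^{8r^3 + -4} on |z| = r, so ρ ≤ 3. Choosing z on |z|=r so that 8·z^3 is real positive (always possible by picking arg z appropriately) gives |f(z)| = e^{8r^3 + -4}, matching the bound. The additive constant -4 does not affect log log M(r) ~ 3·log r. Hence ρ = 3.
Therefore ρ = 3.

Order ρ = 3.


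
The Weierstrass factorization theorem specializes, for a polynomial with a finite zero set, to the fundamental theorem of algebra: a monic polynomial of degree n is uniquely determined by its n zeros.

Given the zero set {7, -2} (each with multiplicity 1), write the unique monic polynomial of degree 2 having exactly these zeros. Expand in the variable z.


The polynomial is p(z) = ∏_{α ∈ S} (z − α), where S = {7, -2}.
Expanding the product yields: p(z) = z^2 -5·z -14.
The resulting polynomial has degree 2 and real coefficients as required.

p(z) = z^2 -5·z -14.


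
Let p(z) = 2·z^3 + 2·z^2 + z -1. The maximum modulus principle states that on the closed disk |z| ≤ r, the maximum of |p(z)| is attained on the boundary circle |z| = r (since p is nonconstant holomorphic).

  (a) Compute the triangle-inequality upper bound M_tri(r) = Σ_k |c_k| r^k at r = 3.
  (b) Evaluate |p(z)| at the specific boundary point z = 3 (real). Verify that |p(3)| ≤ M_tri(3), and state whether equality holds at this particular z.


Coefficients: c_0 = -1, c_1 = 1, c_2 = 2, c_3 = 2. Radius r = 3.
Part (a). Triangle bound: M_tri(r) = Σ_k |c_k| r^k
  = |-1|·3^0 + |1|·3^1 + |2|·3^2 + |2|·3^3
  = 1 + 3 + 18 + 54 = 76.
This bounds M(r) := max_{|z|=r} |p(z)| from above; equality holds iff all terms c_k z^k can be made to align in phase at a single z on |z|=r.
Part (b). At z = 3 (real, on the circle |z| = r):
  p(3) = (-1)·3^0 + (1)·3^1 + (2)·3^2 + (2)·3^3 = 74.
  |p(3)| = 74.
Check: |p(3)| = 74 ≤ 76 = M_tri(3). ✓ Equality does not hold at z = 3 (the coefficients have mixed signs, so the terms do not all align in phase there).

M_tri(3) = 76; |p(3)| = 74; equality at z=3: no.


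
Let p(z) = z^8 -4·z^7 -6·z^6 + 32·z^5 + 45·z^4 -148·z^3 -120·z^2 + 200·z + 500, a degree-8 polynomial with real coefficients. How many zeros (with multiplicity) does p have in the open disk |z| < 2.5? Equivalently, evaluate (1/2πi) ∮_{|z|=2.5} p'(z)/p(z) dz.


The zeros of p are: (3 + 1i), (3 - 1i), (-2 + 1i), (-2 - 1i), (-1 + 1i), (-1 - 1i), (2 + 1i), (2 - 1i).
Their magnitudes are: 3.162, 3.162, 2.236, 2.236, 1.414, 1.414, 2.236, 2.236.
Zeros with |z| < R = 2.5: (-2 + 1i), (-2 - 1i), (-1 + 1i), (-1 - 1i), (2 + 1i), (2 - 1i).
Count = 6.
By the argument principle, (1/2πi) ∮_{|z|=R} p'(z)/p(z) dz equals exactly this count.

Number of zeros inside |z| < 2.5: 6.


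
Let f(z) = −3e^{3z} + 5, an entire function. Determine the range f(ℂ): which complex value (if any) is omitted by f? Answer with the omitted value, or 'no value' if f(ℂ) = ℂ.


Little Picard bounds the complement of f(ℂ) to at most one point.
e^{3z} is never zero on ℂ, so -3·e^{3z} takes every value in ℂ ∖ {0}. Adding 5 shifts the range to ℂ ∖ {5}. Thus f omits exactly the value 5.

Omitted value: 5.


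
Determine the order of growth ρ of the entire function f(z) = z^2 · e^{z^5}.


M(r) = max_{|z|=r} |1|·|z|^2·|e^{z^5}| = 1·r^2 · e^{1r^5} (the factors attain their maxima compatibly on |z|=r). Then log M(r) = log 1 + 2·log r + 1r^5, dominated by the last term, so log log M(r) ~ 5·log r. The polynomial factor 1z^2 contributes only a log r term and does not affect the order. ρ = 5.
Therefore ρ = 5.

Order ρ = 5.


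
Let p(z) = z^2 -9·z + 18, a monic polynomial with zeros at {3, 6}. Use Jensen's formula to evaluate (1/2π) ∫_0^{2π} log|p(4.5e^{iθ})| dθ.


Zeros: 3, 6; r = 4.5.
Inside |z| < r: 3. Outside (|z| ≥ r): 6.
p(0) = 18, so log|p(0)| = log(18) = 2.8904.
Apply Jensen: I(r) = log|p(0)| + Σ_k log(r/|z_k|), summed over zeros inside |z| < r.
  log(r/|z_k|) for z_k = 3: log(4.5/3) = 0.4055
  Outside zeros (6) contribute nothing to the Jensen sum.
Sum over inside zeros: 0.4055.
I(r) = log|p(0)| + (inside sum) = 2.8904 + 0.4055 = 3.2958.
Note: since some zeros are outside |z| ≤ r, the simplified n·log(r) form does NOT apply — only the inside zeros contribute.

I(r) ≈ 3.2958.


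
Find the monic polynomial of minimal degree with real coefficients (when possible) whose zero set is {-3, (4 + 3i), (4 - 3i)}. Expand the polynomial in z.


The polynomial is p(z) = ∏_{α ∈ S} (z − α), where S = {-3, (4 + 3i), (4 - 3i)}.
Expanding the product yields: p(z) = z^3 -5·z^2 + z + 75.
Note conjugate pairs combine to real quadratics: (z − (4+3i))(z − (4−3i)) = z² − 8z + 25.
The resulting polynomial has degree 3 and real coefficients as required.

p(z) = z^3 -5·z^2 + z + 75.


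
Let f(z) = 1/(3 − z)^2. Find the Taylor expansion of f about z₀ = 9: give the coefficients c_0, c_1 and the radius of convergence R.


Let w = z − z₀, so z = z₀ + w.
Then 3 − z = 3 − (z₀ + w) = (3 − z₀) − w = -6 − w.
f(z) = 1/(-6 − w)^2 = (1/(-6)^2) · (1 − w/(-6))^{−2}.
By the binomial series (1−u)^{−2} = Σ_{n≥0} C(n+1, 1) u^n for |u|<1, with u = w/(-6):
  c_n = C(n+1, 1) / (-6)^(n+2).
  c_0 = 1/(-6)^2 = 1/36.
  c_1 = 2/(-6)^3 = -1/108.
The series is valid for |w/d| < 1, i.e. |z − z₀| < |d|.
Radius of convergence: R = |3 − z₀| = |-6| = 6 (distance from z₀ to the singularity z = 3).

c_0 = 1/36, c_1 = -1/108; R = 6.


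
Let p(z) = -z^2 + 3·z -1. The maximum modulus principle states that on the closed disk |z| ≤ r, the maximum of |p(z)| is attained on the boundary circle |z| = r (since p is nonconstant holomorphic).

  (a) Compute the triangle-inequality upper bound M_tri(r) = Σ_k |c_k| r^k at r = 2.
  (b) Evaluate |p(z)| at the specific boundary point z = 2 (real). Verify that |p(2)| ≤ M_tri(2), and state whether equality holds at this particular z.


Coefficients: c_0 = -1, c_1 = 3, c_2 = -1. Radius r = 2.
Part (a). Triangle bound: M_tri(r) = Σ_k |c_k| r^k
  = |-1|·2^0 + |3|·2^1 + |-1|·2^2
  = 1 + 6 + 4 = 11.
This bounds M(r) := max_{|z|=r} |p(z)| from above; equality holds iff all terms c_k z^k can be made to align in phase at a single z on |z|=r.
Part (b). At z = 2 (real, on the circle |z| = r):
  p(2) = (-1)·2^0 + (3)·2^1 + (-1)·2^2 = 1.
  |p(2)| = 1.
Check: |p(2)| = 1 ≤ 11 = M_tri(2). ✓ Equality does not hold at z = 2 (the coefficients have mixed signs, so the terms do not all align in phase there).

M_tri(2) = 11; |p(2)| = 1; equality at z=2: no.


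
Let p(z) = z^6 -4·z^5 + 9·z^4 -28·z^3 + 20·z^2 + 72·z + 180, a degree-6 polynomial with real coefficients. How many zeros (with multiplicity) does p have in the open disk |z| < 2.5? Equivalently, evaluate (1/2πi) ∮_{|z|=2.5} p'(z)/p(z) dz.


The zeros of p are: (-1 + 1i), (-1 - 1i), (0 + 3i), (0 - 3i), (3 + 1i), (3 - 1i).
Their magnitudes are: 1.414, 1.414, 3, 3, 3.162, 3.162.
Zeros with |z| < R = 2.5: (-1 + 1i), (-1 - 1i).
Count = 2.
By the argument principle, (1/2πi) ∮_{|z|=R} p'(z)/p(z) dz equals exactly this count.

Number of zeros inside |z| < 2.5: 2.


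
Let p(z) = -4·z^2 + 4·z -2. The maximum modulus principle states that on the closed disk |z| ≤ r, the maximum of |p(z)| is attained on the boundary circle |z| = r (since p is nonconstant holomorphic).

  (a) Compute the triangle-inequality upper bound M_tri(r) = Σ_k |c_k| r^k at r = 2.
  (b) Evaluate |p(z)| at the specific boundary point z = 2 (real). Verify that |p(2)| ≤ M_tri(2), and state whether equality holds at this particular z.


Coefficients: c_0 = -2, c_1 = 4, c_2 = -4. Radius r = 2.
Part (a). Triangle bound: M_tri(r) = Σ_k |c_k| r^k
  = |-2|·2^0 + |4|·2^1 + |-4|·2^2
  = 2 + 8 + 16 = 26.
This bounds M(r) := max_{|z|=r} |p(z)| from above; equality holds iff all terms c_k z^k can be made to align in phase at a single z on |z|=r.
Part (b). At z = 2 (real, on the circle |z| = r):
  p(2) = (-2)·2^0 + (4)·2^1 + (-4)·2^2 = -10.
  |p(2)| = 10.
Check: |p(2)| = 10 ≤ 26 = M_tri(2). ✓ Equality does not hold at z = 2 (the coefficients have mixed signs, so the terms do not all align in phase there).

M_tri(2) = 26; |p(2)| = 10; equality at z=2: no.


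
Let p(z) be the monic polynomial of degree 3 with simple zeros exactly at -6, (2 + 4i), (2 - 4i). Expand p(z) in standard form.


The polynomial is p(z) = ∏_{α ∈ S} (z − α), where S = {-6, (2 + 4i), (2 - 4i)}.
Expanding the product yields: p(z) = z^3 + 2·z^2 -4·z + 120.
Note conjugate pairs combine to real quadratics: (z − (2+4i))(z − (2−4i)) = z² − 4z + 20.
The resulting polynomial has degree 3 and real coefficients as required.

p(z) = z^3 + 2·z^2 -4·z + 120.


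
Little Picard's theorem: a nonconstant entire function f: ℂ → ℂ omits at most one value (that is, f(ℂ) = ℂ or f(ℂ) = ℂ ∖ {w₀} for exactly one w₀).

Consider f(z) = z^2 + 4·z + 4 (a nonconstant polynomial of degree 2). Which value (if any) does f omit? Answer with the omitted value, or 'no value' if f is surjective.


Little Picard bounds the complement of f(ℂ) to at most one point.
For every w ∈ ℂ, the equation p(z) − w = 0 is a nonconstant polynomial in z and hence has at least one root by the fundamental theorem of algebra. So p is surjective onto ℂ, omitting no value.

Omitted value: no value.


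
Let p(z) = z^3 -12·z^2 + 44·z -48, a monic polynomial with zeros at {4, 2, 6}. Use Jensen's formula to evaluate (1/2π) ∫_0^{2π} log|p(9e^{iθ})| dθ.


Zeros: 2, 4, 6; r = 9.
Inside |z| < r: 2, 4, 6. Outside (|z| ≥ r): ∅.
p(0) = -48, so log|p(0)| = log(48) = 3.8712.
Apply Jensen: I(r) = log|p(0)| + Σ_k log(r/|z_k|), summed over zeros inside |z| < r.
  log(r/|z_k|) for z_k = 4: log(9/4) = 0.8109
  log(r/|z_k|) for z_k = 2: log(9/2) = 1.5041
  log(r/|z_k|) for z_k = 6: log(9/6) = 0.4055
Sum over inside zeros: 2.7205.
I(r) = log|p(0)| + (inside sum) = 3.8712 + 2.7205 = 6.5917.
Closed form (all zeros inside, monic): I(r) = n·log(r) = 3·log(9) = 6.5917. ✓

I(r) ≈ 6.5917.


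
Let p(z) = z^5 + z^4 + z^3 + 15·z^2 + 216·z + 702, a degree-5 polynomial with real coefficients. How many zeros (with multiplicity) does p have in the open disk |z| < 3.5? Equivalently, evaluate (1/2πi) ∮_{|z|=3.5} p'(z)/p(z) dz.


The zeros of p are: -3, (3 + 3i), (3 - 3i), (-2 + 3i), (-2 - 3i).
Their magnitudes are: 3, 4.243, 4.243, 3.606, 3.606.
Zeros with |z| < R = 3.5: -3.
Count = 1.
By the argument principle, (1/2πi) ∮_{|z|=R} p'(z)/p(z) dz equals exactly this count.

Number of zeros inside |z| < 3.5: 1.


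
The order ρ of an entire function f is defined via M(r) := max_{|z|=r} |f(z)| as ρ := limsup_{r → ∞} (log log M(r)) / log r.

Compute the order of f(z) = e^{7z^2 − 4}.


|e^{7z^2 − 4}| = e^{Re(7·z^2) + -4} ≤ e^{7|z|^2 + -4} = e^{7r^2 + -4} on |z| = r, so ρ ≤ 2. Choosing z on |z|=r so that 7·z^2 is real positive (always possible by picking arg z appropriately) gives |f(z)| = e^{7r^2 + -4}, matching the bound. The additive constant -4 does not affect log log M(r) ~ 2·log r. Hence ρ = 2.
Therefore ρ = 2.

Order ρ = 2.


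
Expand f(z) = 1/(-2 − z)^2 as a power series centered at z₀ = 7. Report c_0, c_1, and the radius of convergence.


Let w = z − z₀, so z = z₀ + w.
Then -2 − z = -2 − (z₀ + w) = (-2 − z₀) − w = -9 − w.
f(z) = 1/(-9 − w)^2 = (1/(-9)^2) · (1 − w/(-9))^{−2}.
By the binomial series (1−u)^{−2} = Σ_{n≥0} C(n+1, 1) u^n for |u|<1, with u = w/(-9):
  c_n = C(n+1, 1) / (-9)^(n+2).
  c_0 = 1/(-9)^2 = 1/81.
  c_1 = 2/(-9)^3 = -2/729.
The series is valid for |w/d| < 1, i.e. |z − z₀| < |d|.
Radius of convergence: R = |-2 − z₀| = |-9| = 9 (distance from z₀ to the singularity z = -2).

c_0 = 1/81, c_1 = -2/729; R = 9.


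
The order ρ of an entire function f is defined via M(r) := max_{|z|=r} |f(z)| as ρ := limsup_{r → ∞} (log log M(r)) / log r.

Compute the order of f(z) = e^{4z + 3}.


|e^{4z + 3}| = e^{Re(4·z) + 3} ≤ e^{4|z|^1 + 3} = e^{4r^1 + 3} on |z| = r, so ρ ≤ 1. Choosing z on |z|=r so that 4·z is real positive (always possible by picking arg z appropriately) gives |f(z)| = e^{4r^1 + 3}, matching the bound. The additive constant 3 does not affect log log M(r) ~ 1·log r. Hence ρ = 1.
Therefore ρ = 1.

Order ρ = 1.


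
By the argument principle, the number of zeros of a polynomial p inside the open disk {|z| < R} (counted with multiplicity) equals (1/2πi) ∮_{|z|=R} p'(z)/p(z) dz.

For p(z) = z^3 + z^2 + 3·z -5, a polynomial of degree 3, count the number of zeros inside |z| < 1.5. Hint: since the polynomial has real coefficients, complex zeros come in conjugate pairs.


The zeros of p are: 1, (-1 + 2i), (-1 - 2i).
Their magnitudes are: 1, 2.236, 2.236.
Zeros with |z| < R = 1.5: 1.
Count = 1.
By the argument principle, (1/2πi) ∮_{|z|=R} p'(z)/p(z) dz equals exactly this count.

Number of zeros inside |z| < 1.5: 1.


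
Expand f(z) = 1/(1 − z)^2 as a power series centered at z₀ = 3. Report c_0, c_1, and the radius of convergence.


Let w = z − z₀, so z = z₀ + w.
Then 1 − z = 1 − (z₀ + w) = (1 − z₀) − w = -2 − w.
f(z) = 1/(-2 − w)^2 = (1/(-2)^2) · (1 − w/(-2))^{−2}.
By the binomial series (1−u)^{−2} = Σ_{n≥0} C(n+1, 1) u^n for |u|<1, with u = w/(-2):
  c_n = C(n+1, 1) / (-2)^(n+2).
  c_0 = 1/(-2)^2 = 1/4.
  c_1 = 2/(-2)^3 = -1/4.
The series is valid for |w/d| < 1, i.e. |z − z₀| < |d|.
Radius of convergence: R = |1 − z₀| = |-2| = 2 (distance from z₀ to the singularity z = 1).

c_0 = 1/4, c_1 = -1/4; R = 2.


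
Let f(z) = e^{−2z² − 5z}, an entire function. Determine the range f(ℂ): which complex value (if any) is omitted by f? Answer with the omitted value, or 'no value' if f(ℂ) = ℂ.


Little Picard bounds the complement of f(ℂ) to at most one point.
The exponent g(z) = −2z² − 5z is a nonconstant polynomial, hence surjective onto ℂ. So e^{g(z)} takes every value in {e^w : w ∈ ℂ} = ℂ ∖ {0}. Adding 0 shifts the range to ℂ ∖ {0}. f omits exactly 0.

Omitted value: 0.


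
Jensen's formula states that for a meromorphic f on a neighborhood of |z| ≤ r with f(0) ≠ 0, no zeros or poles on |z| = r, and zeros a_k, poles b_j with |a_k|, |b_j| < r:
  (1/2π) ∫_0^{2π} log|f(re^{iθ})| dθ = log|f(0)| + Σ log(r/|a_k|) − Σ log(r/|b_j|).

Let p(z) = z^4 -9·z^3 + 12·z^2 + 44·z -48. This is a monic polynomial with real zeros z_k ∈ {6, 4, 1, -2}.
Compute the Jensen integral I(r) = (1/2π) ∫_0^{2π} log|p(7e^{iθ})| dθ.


Zeros: -2, 1, 4, 6; r = 7.
Inside |z| < r: -2, 1, 4, 6. Outside (|z| ≥ r): ∅.
p(0) = -48, so log|p(0)| = log(48) = 3.8712.
Apply Jensen: I(r) = log|p(0)| + Σ_k log(r/|z_k|), summed over zeros inside |z| < r.
  log(r/|z_k|) for z_k = 6: log(7/6) = 0.1542
  log(r/|z_k|) for z_k = 4: log(7/4) = 0.5596
  log(r/|z_k|) for z_k = 1: log(7/1) = 1.9459
  log(r/|z_k|) for z_k = -2: log(7/2) = 1.2528
Sum over inside zeros: 3.9124.
I(r) = log|p(0)| + (inside sum) = 3.8712 + 3.9124 = 7.7836.
Closed form (all zeros inside, monic): I(r) = n·log(r) = 4·log(7) = 7.7836. ✓

I(r) ≈ 7.7836.


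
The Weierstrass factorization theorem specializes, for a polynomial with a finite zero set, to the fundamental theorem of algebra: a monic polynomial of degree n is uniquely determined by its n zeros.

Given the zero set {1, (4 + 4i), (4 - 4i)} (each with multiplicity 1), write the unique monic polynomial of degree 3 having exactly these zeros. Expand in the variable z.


The polynomial is p(z) = ∏_{α ∈ S} (z − α), where S = {1, (4 + 4i), (4 - 4i)}.
Expanding the product yields: p(z) = z^3 -9·z^2 + 40·z -32.
Note conjugate pairs combine to real quadratics: (z − (4+4i))(z − (4−4i)) = z² − 8z + 32.
The resulting polynomial has degree 3 and real coefficients as required.

p(z) = z^3 -9·z^2 + 40·z -32.


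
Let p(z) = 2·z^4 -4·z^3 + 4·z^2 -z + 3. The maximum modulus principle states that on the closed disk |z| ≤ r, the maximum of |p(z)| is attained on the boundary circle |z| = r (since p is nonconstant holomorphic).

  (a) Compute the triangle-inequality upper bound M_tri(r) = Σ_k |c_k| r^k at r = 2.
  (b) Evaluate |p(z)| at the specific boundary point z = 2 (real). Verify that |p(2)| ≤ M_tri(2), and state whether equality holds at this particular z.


Coefficients: c_0 = 3, c_1 = -1, c_2 = 4, c_3 = -4, c_4 = 2. Radius r = 2.
Part (a). Triangle bound: M_tri(r) = Σ_k |c_k| r^k
  = |3|·2^0 + |-1|·2^1 + |4|·2^2 + |-4|·2^3 + |2|·2^4
  = 3 + 2 + 16 + 32 + 32 = 85.
This bounds M(r) := max_{|z|=r} |p(z)| from above; equality holds iff all terms c_k z^k can be made to align in phase at a single z on |z|=r.
Part (b). At z = 2 (real, on the circle |z| = r):
  p(2) = (3)·2^0 + (-1)·2^1 + (4)·2^2 + (-4)·2^3 + (2)·2^4 = 17.
  |p(2)| = 17.
Check: |p(2)| = 17 ≤ 85 = M_tri(2). ✓ Equality does not hold at z = 2 (the coefficients have mixed signs, so the terms do not all align in phase there).

M_tri(2) = 85; |p(2)| = 17; equality at z=2: no.


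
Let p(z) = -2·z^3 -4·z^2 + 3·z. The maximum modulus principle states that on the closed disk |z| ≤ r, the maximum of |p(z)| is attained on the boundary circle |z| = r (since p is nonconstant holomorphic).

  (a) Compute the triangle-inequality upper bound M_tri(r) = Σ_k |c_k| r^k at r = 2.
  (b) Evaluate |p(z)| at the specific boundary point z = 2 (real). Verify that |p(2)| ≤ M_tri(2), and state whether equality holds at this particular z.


Coefficients: c_0 = 0, c_1 = 3, c_2 = -4, c_3 = -2. Radius r = 2.
Part (a). Triangle bound: M_tri(r) = Σ_k |c_k| r^k
  = |0|·2^0 + |3|·2^1 + |-4|·2^2 + |-2|·2^3
  = 0 + 6 + 16 + 16 = 38.
This bounds M(r) := max_{|z|=r} |p(z)| from above; equality holds iff all terms c_k z^k can be made to align in phase at a single z on |z|=r.
Part (b). At z = 2 (real, on the circle |z| = r):
  p(2) = (0)·2^0 + (3)·2^1 + (-4)·2^2 + (-2)·2^3 = -26.
  |p(2)| = 26.
Check: |p(2)| = 26 ≤ 38 = M_tri(2). ✓ Equality does not hold at z = 2 (the coefficients have mixed signs, so the terms do not all align in phase there).

M_tri(2) = 38; |p(2)| = 26; equality at z=2: no.


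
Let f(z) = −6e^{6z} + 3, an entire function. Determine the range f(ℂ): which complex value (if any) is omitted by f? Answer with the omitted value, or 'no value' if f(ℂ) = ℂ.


Little Picard bounds the complement of f(ℂ) to at most one point.
e^{6z} is never zero on ℂ, so -6·e^{6z} takes every value in ℂ ∖ {0}. Adding 3 shifts the range to ℂ ∖ {3}. Thus f omits exactly the value 3.

Omitted value: 3.


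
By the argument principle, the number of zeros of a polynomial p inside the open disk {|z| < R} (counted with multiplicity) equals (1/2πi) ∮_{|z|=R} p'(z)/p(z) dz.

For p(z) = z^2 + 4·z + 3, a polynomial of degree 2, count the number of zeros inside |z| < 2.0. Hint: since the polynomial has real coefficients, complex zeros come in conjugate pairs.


The zeros of p are: -3, -1.
Their magnitudes are: 3, 1.
Zeros with |z| < R = 2.0: -1.
Count = 1.
By the argument principle, (1/2πi) ∮_{|z|=R} p'(z)/p(z) dz equals exactly this count.

Number of zeros inside |z| < 2.0: 1.


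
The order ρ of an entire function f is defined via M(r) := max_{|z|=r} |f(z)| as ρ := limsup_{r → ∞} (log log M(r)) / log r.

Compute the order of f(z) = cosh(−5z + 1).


cosh(w) is a linear combination of e^{iw} and e^{−iw} (or e^w, e^{−w} in the hyperbolic case), so |cosh(w)| ≤ e^{|w|}. With w = −5z + 1, |w| ≤ 5|z| + 1 = 5r + 1 on |z| = r, giving M(r) ≤ e^{5r + 1}, so ρ ≤ 1. On a suitable ray (z = it for sin/cos; z = t for sinh/cosh, t real → ∞), |cosh(−5z + 1)| grows like e^{5|t|}/2, so ρ ≥ 1. Hence ρ = 1.
Therefore ρ = 1.

Order ρ = 1.


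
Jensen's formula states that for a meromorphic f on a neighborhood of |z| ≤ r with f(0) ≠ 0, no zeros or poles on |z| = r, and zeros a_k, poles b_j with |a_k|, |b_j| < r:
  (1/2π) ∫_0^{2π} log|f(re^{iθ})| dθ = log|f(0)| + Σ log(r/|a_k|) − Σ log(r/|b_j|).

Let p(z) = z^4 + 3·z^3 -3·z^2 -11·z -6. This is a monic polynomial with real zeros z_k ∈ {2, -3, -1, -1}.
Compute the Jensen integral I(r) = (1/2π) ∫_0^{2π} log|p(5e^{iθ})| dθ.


Zeros: -3, -1, -1, 2; r = 5.
Inside |z| < r: -3, -1, -1, 2. Outside (|z| ≥ r): ∅.
p(0) = -6, so log|p(0)| = log(6) = 1.7918.
Apply Jensen: I(r) = log|p(0)| + Σ_k log(r/|z_k|), summed over zeros inside |z| < r.
  log(r/|z_k|) for z_k = 2: log(5/2) = 0.9163
  log(r/|z_k|) for z_k = -3: log(5/3) = 0.5108
  log(r/|z_k|) for z_k = -1: log(5/1) = 1.6094
  log(r/|z_k|) for z_k = -1: log(5/1) = 1.6094
Sum over inside zeros: 4.6460.
I(r) = log|p(0)| + (inside sum) = 1.7918 + 4.6460 = 6.4378.
Closed form (all zeros inside, monic): I(r) = n·log(r) = 4·log(5) = 6.4378. ✓

I(r) ≈ 6.4378.


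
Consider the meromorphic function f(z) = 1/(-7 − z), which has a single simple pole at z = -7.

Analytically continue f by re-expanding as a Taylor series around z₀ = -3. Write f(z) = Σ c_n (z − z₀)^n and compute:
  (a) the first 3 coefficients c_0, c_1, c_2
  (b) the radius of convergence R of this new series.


Let w = z − z₀, so z = z₀ + w.
Then -7 − z = -7 − (z₀ + w) = (-7 − z₀) − w = -4 − w.
f(z) = 1/(-4 − w) = (1/(-4)) · 1/(1 − w/(-4)) = Σ_{n≥0} w^n / (-4)^(n+1).
So c_n = 1/(-4)^(n+1):
  c_0 = 1/(-4)^1 = -1/4.
  c_1 = 1/(-4)^2 = 1/16.
  c_2 = 1/(-4)^3 = -1/64.
The series is valid for |w/d| < 1, i.e. |z − z₀| < |d|.
Radius of convergence: R = |-7 − z₀| = |-4| = 4 (distance from z₀ to the singularity z = -7).

c_0 = -1/4, c_1 = 1/16, c_2 = -1/64; R = 4.


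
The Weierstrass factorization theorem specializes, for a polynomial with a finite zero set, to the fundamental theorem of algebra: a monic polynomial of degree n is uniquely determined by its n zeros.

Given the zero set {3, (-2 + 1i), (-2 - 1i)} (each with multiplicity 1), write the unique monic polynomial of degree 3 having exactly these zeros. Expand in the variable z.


The polynomial is p(z) = ∏_{α ∈ S} (z − α), where S = {3, (-2 + 1i), (-2 - 1i)}.
Expanding the product yields: p(z) = z^3 + z^2 -7·z -15.
Note conjugate pairs combine to real quadratics: (z − (-2+1i))(z − (-2−1i)) = z² + 4z + 5.
The resulting polynomial has degree 3 and real coefficients as required.

p(z) = z^3 + z^2 -7·z -15.


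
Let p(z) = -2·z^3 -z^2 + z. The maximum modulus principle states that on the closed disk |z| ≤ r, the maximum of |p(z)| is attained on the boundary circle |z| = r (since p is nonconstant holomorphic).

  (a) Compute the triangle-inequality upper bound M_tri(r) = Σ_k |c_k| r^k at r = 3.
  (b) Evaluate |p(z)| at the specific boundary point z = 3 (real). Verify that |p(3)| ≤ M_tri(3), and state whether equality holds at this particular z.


Coefficients: c_0 = 0, c_1 = 1, c_2 = -1, c_3 = -2. Radius r = 3.
Part (a). Triangle bound: M_tri(r) = Σ_k |c_k| r^k
  = |0|·3^0 + |1|·3^1 + |-1|·3^2 + |-2|·3^3
  = 0 + 3 + 9 + 54 = 66.
This bounds M(r) := max_{|z|=r} |p(z)| from above; equality holds iff all terms c_k z^k can be made to align in phase at a single z on |z|=r.
Part (b). At z = 3 (real, on the circle |z| = r):
  p(3) = (0)·3^0 + (1)·3^1 + (-1)·3^2 + (-2)·3^3 = -60.
  |p(3)| = 60.
Check: |p(3)| = 60 ≤ 66 = M_tri(3). ✓ Equality does not hold at z = 3 (the coefficients have mixed signs, so the terms do not all align in phase there).

M_tri(3) = 66; |p(3)| = 60; equality at z=3: no.


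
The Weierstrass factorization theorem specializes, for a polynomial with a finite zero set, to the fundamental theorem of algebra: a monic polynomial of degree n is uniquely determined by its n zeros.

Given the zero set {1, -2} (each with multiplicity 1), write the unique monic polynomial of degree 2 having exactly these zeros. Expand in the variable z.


The polynomial is p(z) = ∏_{α ∈ S} (z − α), where S = {1, -2}.
Expanding the product yields: p(z) = z^2 + z -2.
The resulting polynomial has degree 2 and real coefficients as required.

p(z) = z^2 + z -2.


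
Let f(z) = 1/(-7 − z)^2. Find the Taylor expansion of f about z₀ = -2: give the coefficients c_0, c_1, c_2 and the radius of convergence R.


Let w = z − z₀, so z = z₀ + w.
Then -7 − z = -7 − (z₀ + w) = (-7 − z₀) − w = -5 − w.
f(z) = 1/(-5 − w)^2 = (1/(-5)^2) · (1 − w/(-5))^{−2}.
By the binomial series (1−u)^{−2} = Σ_{n≥0} C(n+1, 1) u^n for |u|<1, with u = w/(-5):
  c_n = C(n+1, 1) / (-5)^(n+2).
  c_0 = 1/(-5)^2 = 1/25.
  c_1 = 2/(-5)^3 = -2/125.
  c_2 = 3/(-5)^4 = 3/625.
The series is valid for |w/d| < 1, i.e. |z − z₀| < |d|.
Radius of convergence: R = |-7 − z₀| = |-5| = 5 (distance from z₀ to the singularity z = -7).

c_0 = 1/25, c_1 = -2/125, c_2 = 3/625; R = 5.


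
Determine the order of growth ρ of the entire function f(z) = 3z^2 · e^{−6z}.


M(r) = max_{|z|=r} |3|·|z|^2·|e^{−6z}| = 3·r^2 · e^{6r^1} (the factors attain their maxima compatibly on |z|=r). Then log M(r) = log 3 + 2·log r + 6r^1, dominated by the last term, so log log M(r) ~ 1·log r. The polynomial factor 3z^2 contributes only a log r term and does not affect the order. ρ = 1.
Therefore ρ = 1.

Order ρ = 1.


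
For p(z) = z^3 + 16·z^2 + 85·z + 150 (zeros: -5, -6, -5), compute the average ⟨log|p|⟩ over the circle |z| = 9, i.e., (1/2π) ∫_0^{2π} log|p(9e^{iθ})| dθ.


Zeros: -6, -5, -5; r = 9.
Inside |z| < r: -6, -5, -5. Outside (|z| ≥ r): ∅.
p(0) = 150, so log|p(0)| = log(150) = 5.0106.
Apply Jensen: I(r) = log|p(0)| + Σ_k log(r/|z_k|), summed over zeros inside |z| < r.
  log(r/|z_k|) for z_k = -5: log(9/5) = 0.5878
  log(r/|z_k|) for z_k = -6: log(9/6) = 0.4055
  log(r/|z_k|) for z_k = -5: log(9/5) = 0.5878
Sum over inside zeros: 1.5810.
I(r) = log|p(0)| + (inside sum) = 5.0106 + 1.5810 = 6.5917.
Closed form (all zeros inside, monic): I(r) = n·log(r) = 3·log(9) = 6.5917. ✓

I(r) ≈ 6.5917.


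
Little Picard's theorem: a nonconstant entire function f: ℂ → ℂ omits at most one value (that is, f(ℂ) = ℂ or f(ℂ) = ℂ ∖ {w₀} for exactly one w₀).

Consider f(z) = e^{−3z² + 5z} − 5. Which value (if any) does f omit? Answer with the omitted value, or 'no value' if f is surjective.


Little Picard bounds the complement of f(ℂ) to at most one point.
The exponent g(z) = −3z² + 5z is a nonconstant polynomial, hence surjective onto ℂ. So e^{g(z)} takes every value in {e^w : w ∈ ℂ} = ℂ ∖ {0}. Adding -5 shifts the range to ℂ ∖ {-5}. f omits exactly -5.

Omitted value: -5.
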